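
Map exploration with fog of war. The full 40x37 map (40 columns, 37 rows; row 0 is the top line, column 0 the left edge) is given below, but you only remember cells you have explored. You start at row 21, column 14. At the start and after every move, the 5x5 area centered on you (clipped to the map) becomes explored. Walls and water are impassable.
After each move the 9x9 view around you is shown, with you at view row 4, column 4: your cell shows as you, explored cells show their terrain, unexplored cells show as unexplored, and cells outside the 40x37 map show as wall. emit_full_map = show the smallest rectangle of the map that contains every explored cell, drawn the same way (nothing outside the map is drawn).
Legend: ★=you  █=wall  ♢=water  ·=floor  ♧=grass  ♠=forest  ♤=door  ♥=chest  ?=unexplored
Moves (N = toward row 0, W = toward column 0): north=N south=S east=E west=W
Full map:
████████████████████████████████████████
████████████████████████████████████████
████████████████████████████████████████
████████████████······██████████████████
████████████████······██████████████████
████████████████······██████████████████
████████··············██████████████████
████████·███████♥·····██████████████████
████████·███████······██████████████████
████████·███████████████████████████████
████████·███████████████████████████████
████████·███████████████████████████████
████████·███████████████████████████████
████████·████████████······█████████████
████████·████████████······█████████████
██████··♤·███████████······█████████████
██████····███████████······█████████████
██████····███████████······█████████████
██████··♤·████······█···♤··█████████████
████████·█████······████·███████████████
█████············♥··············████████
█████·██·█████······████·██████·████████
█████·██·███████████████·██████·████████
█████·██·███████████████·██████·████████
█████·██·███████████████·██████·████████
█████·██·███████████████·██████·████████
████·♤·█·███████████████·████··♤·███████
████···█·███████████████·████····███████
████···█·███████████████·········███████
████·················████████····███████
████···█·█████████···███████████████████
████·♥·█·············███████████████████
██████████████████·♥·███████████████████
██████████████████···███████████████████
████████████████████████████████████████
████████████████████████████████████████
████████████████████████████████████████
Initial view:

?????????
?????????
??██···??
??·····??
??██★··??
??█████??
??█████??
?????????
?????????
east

?????????
?????????
?██····??
?·····♥??
?██·★··??
?██████??
?██████??
?????????
?????????

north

?????????
?????????
??█····??
?██····??
?···★·♥??
?██····??
?██████??
?██████??
?????????

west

?????????
?????????
??██····?
??██····?
??··★··♥?
??██····?
??██████?
??██████?
?????????

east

?????????
?????????
?██····??
?██····??
?···★·♥??
?██····??
?██████??
?██████??
?????????

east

?????????
?????????
██·····??
██·····??
····★♥·??
██·····??
███████??
██████???
?????????

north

?????????
?????????
??█████??
██·····??
██··★··??
·····♥·??
██·····??
███████??
██████???

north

?????????
?????????
??█████??
??█████??
██··★··??
██·····??
·····♥·??
██·····??
███████??

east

?????????
?????????
?██████??
?██████??
█···★··??
█······??
····♥··??
█·····???
██████???

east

?????????
?????????
███████??
███████??
····★·█??
······█??
···♥···??
·····????
█████????

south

?????????
███████??
███████??
······█??
····★·█??
···♥···??
······█??
█████????
████?????

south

███████??
███████??
······█??
······█??
···♥★··??
······█??
███████??
████?????
?????????

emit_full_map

??███████
??███████
██······█
██······█
·····♥★··
██······█
█████████
██████???

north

?????????
███████??
███████??
······█??
····★·█??
···♥···??
······█??
███████??
████?????

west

?????????
?███████?
?███████?
█······█?
█···★··█?
····♥···?
█······█?
████████?
█████????

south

?███████?
?███████?
█······█?
█······█?
····★···?
█······█?
████████?
█████????
?????????

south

?███████?
█······█?
█······█?
····♥···?
█···★··█?
████████?
███████??
?????????
?????????

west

??███████
██······█
██······█
·····♥···
██··★···█
█████████
████████?
?????????
?????????

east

?███████?
█······█?
█······█?
····♥···?
█···★··█?
████████?
███████??
?????????
?????????

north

?███████?
?███████?
█······█?
█······█?
····★···?
█······█?
████████?
███████??
?????????


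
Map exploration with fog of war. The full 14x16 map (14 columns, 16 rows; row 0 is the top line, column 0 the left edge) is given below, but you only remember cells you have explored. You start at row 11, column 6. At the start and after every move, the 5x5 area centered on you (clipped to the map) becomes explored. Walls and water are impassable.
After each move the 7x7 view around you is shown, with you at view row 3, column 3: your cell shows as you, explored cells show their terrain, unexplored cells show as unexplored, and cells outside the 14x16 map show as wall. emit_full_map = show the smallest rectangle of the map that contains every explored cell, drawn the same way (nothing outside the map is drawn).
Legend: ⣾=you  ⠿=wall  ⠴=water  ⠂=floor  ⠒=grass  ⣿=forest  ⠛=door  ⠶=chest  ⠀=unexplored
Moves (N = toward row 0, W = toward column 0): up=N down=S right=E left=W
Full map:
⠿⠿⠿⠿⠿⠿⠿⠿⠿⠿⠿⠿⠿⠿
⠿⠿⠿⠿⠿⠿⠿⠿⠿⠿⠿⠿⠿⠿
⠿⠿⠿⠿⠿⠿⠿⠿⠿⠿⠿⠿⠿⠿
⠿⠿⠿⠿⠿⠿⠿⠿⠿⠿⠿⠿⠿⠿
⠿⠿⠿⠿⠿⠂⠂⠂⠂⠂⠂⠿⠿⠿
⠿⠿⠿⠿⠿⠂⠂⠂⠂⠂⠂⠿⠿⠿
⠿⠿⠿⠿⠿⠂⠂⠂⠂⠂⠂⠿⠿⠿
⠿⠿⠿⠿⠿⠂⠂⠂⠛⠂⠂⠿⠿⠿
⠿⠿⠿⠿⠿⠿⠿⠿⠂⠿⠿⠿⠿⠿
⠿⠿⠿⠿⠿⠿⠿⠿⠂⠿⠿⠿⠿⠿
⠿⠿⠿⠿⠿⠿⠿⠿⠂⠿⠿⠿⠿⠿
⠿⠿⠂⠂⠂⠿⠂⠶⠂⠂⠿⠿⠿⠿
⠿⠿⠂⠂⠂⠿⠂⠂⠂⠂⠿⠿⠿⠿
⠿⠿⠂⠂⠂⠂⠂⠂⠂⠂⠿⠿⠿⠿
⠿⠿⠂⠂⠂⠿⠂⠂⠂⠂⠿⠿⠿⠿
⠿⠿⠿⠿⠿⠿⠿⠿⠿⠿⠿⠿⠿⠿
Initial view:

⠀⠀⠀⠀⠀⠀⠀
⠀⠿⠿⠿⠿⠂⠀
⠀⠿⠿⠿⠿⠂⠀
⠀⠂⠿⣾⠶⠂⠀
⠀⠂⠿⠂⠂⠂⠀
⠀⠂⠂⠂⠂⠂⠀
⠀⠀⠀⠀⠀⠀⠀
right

⠀⠀⠀⠀⠀⠀⠀
⠿⠿⠿⠿⠂⠿⠀
⠿⠿⠿⠿⠂⠿⠀
⠂⠿⠂⣾⠂⠂⠀
⠂⠿⠂⠂⠂⠂⠀
⠂⠂⠂⠂⠂⠂⠀
⠀⠀⠀⠀⠀⠀⠀

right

⠀⠀⠀⠀⠀⠀⠀
⠿⠿⠿⠂⠿⠿⠀
⠿⠿⠿⠂⠿⠿⠀
⠿⠂⠶⣾⠂⠿⠀
⠿⠂⠂⠂⠂⠿⠀
⠂⠂⠂⠂⠂⠿⠀
⠀⠀⠀⠀⠀⠀⠀

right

⠀⠀⠀⠀⠀⠀⠀
⠿⠿⠂⠿⠿⠿⠀
⠿⠿⠂⠿⠿⠿⠀
⠂⠶⠂⣾⠿⠿⠀
⠂⠂⠂⠂⠿⠿⠀
⠂⠂⠂⠂⠿⠿⠀
⠀⠀⠀⠀⠀⠀⠀

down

⠿⠿⠂⠿⠿⠿⠀
⠿⠿⠂⠿⠿⠿⠀
⠂⠶⠂⠂⠿⠿⠀
⠂⠂⠂⣾⠿⠿⠀
⠂⠂⠂⠂⠿⠿⠀
⠀⠂⠂⠂⠿⠿⠀
⠀⠀⠀⠀⠀⠀⠀

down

⠿⠿⠂⠿⠿⠿⠀
⠂⠶⠂⠂⠿⠿⠀
⠂⠂⠂⠂⠿⠿⠀
⠂⠂⠂⣾⠿⠿⠀
⠀⠂⠂⠂⠿⠿⠀
⠀⠿⠿⠿⠿⠿⠀
⠿⠿⠿⠿⠿⠿⠿

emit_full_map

⠿⠿⠿⠿⠂⠿⠿⠿
⠿⠿⠿⠿⠂⠿⠿⠿
⠂⠿⠂⠶⠂⠂⠿⠿
⠂⠿⠂⠂⠂⠂⠿⠿
⠂⠂⠂⠂⠂⣾⠿⠿
⠀⠀⠀⠂⠂⠂⠿⠿
⠀⠀⠀⠿⠿⠿⠿⠿

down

⠂⠶⠂⠂⠿⠿⠀
⠂⠂⠂⠂⠿⠿⠀
⠂⠂⠂⠂⠿⠿⠀
⠀⠂⠂⣾⠿⠿⠀
⠀⠿⠿⠿⠿⠿⠀
⠿⠿⠿⠿⠿⠿⠿
⠿⠿⠿⠿⠿⠿⠿

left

⠿⠂⠶⠂⠂⠿⠿
⠿⠂⠂⠂⠂⠿⠿
⠂⠂⠂⠂⠂⠿⠿
⠀⠂⠂⣾⠂⠿⠿
⠀⠿⠿⠿⠿⠿⠿
⠿⠿⠿⠿⠿⠿⠿
⠿⠿⠿⠿⠿⠿⠿

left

⠂⠿⠂⠶⠂⠂⠿
⠂⠿⠂⠂⠂⠂⠿
⠂⠂⠂⠂⠂⠂⠿
⠀⠿⠂⣾⠂⠂⠿
⠀⠿⠿⠿⠿⠿⠿
⠿⠿⠿⠿⠿⠿⠿
⠿⠿⠿⠿⠿⠿⠿

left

⠀⠂⠿⠂⠶⠂⠂
⠀⠂⠿⠂⠂⠂⠂
⠀⠂⠂⠂⠂⠂⠂
⠀⠂⠿⣾⠂⠂⠂
⠀⠿⠿⠿⠿⠿⠿
⠿⠿⠿⠿⠿⠿⠿
⠿⠿⠿⠿⠿⠿⠿

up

⠀⠿⠿⠿⠿⠂⠿
⠀⠂⠿⠂⠶⠂⠂
⠀⠂⠿⠂⠂⠂⠂
⠀⠂⠂⣾⠂⠂⠂
⠀⠂⠿⠂⠂⠂⠂
⠀⠿⠿⠿⠿⠿⠿
⠿⠿⠿⠿⠿⠿⠿

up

⠀⠿⠿⠿⠿⠂⠿
⠀⠿⠿⠿⠿⠂⠿
⠀⠂⠿⠂⠶⠂⠂
⠀⠂⠿⣾⠂⠂⠂
⠀⠂⠂⠂⠂⠂⠂
⠀⠂⠿⠂⠂⠂⠂
⠀⠿⠿⠿⠿⠿⠿

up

⠀⠀⠀⠀⠀⠀⠀
⠀⠿⠿⠿⠿⠂⠿
⠀⠿⠿⠿⠿⠂⠿
⠀⠂⠿⣾⠶⠂⠂
⠀⠂⠿⠂⠂⠂⠂
⠀⠂⠂⠂⠂⠂⠂
⠀⠂⠿⠂⠂⠂⠂

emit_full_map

⠿⠿⠿⠿⠂⠿⠿⠿
⠿⠿⠿⠿⠂⠿⠿⠿
⠂⠿⣾⠶⠂⠂⠿⠿
⠂⠿⠂⠂⠂⠂⠿⠿
⠂⠂⠂⠂⠂⠂⠿⠿
⠂⠿⠂⠂⠂⠂⠿⠿
⠿⠿⠿⠿⠿⠿⠿⠿

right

⠀⠀⠀⠀⠀⠀⠀
⠿⠿⠿⠿⠂⠿⠿
⠿⠿⠿⠿⠂⠿⠿
⠂⠿⠂⣾⠂⠂⠿
⠂⠿⠂⠂⠂⠂⠿
⠂⠂⠂⠂⠂⠂⠿
⠂⠿⠂⠂⠂⠂⠿

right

⠀⠀⠀⠀⠀⠀⠀
⠿⠿⠿⠂⠿⠿⠿
⠿⠿⠿⠂⠿⠿⠿
⠿⠂⠶⣾⠂⠿⠿
⠿⠂⠂⠂⠂⠿⠿
⠂⠂⠂⠂⠂⠿⠿
⠿⠂⠂⠂⠂⠿⠿

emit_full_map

⠿⠿⠿⠿⠂⠿⠿⠿
⠿⠿⠿⠿⠂⠿⠿⠿
⠂⠿⠂⠶⣾⠂⠿⠿
⠂⠿⠂⠂⠂⠂⠿⠿
⠂⠂⠂⠂⠂⠂⠿⠿
⠂⠿⠂⠂⠂⠂⠿⠿
⠿⠿⠿⠿⠿⠿⠿⠿


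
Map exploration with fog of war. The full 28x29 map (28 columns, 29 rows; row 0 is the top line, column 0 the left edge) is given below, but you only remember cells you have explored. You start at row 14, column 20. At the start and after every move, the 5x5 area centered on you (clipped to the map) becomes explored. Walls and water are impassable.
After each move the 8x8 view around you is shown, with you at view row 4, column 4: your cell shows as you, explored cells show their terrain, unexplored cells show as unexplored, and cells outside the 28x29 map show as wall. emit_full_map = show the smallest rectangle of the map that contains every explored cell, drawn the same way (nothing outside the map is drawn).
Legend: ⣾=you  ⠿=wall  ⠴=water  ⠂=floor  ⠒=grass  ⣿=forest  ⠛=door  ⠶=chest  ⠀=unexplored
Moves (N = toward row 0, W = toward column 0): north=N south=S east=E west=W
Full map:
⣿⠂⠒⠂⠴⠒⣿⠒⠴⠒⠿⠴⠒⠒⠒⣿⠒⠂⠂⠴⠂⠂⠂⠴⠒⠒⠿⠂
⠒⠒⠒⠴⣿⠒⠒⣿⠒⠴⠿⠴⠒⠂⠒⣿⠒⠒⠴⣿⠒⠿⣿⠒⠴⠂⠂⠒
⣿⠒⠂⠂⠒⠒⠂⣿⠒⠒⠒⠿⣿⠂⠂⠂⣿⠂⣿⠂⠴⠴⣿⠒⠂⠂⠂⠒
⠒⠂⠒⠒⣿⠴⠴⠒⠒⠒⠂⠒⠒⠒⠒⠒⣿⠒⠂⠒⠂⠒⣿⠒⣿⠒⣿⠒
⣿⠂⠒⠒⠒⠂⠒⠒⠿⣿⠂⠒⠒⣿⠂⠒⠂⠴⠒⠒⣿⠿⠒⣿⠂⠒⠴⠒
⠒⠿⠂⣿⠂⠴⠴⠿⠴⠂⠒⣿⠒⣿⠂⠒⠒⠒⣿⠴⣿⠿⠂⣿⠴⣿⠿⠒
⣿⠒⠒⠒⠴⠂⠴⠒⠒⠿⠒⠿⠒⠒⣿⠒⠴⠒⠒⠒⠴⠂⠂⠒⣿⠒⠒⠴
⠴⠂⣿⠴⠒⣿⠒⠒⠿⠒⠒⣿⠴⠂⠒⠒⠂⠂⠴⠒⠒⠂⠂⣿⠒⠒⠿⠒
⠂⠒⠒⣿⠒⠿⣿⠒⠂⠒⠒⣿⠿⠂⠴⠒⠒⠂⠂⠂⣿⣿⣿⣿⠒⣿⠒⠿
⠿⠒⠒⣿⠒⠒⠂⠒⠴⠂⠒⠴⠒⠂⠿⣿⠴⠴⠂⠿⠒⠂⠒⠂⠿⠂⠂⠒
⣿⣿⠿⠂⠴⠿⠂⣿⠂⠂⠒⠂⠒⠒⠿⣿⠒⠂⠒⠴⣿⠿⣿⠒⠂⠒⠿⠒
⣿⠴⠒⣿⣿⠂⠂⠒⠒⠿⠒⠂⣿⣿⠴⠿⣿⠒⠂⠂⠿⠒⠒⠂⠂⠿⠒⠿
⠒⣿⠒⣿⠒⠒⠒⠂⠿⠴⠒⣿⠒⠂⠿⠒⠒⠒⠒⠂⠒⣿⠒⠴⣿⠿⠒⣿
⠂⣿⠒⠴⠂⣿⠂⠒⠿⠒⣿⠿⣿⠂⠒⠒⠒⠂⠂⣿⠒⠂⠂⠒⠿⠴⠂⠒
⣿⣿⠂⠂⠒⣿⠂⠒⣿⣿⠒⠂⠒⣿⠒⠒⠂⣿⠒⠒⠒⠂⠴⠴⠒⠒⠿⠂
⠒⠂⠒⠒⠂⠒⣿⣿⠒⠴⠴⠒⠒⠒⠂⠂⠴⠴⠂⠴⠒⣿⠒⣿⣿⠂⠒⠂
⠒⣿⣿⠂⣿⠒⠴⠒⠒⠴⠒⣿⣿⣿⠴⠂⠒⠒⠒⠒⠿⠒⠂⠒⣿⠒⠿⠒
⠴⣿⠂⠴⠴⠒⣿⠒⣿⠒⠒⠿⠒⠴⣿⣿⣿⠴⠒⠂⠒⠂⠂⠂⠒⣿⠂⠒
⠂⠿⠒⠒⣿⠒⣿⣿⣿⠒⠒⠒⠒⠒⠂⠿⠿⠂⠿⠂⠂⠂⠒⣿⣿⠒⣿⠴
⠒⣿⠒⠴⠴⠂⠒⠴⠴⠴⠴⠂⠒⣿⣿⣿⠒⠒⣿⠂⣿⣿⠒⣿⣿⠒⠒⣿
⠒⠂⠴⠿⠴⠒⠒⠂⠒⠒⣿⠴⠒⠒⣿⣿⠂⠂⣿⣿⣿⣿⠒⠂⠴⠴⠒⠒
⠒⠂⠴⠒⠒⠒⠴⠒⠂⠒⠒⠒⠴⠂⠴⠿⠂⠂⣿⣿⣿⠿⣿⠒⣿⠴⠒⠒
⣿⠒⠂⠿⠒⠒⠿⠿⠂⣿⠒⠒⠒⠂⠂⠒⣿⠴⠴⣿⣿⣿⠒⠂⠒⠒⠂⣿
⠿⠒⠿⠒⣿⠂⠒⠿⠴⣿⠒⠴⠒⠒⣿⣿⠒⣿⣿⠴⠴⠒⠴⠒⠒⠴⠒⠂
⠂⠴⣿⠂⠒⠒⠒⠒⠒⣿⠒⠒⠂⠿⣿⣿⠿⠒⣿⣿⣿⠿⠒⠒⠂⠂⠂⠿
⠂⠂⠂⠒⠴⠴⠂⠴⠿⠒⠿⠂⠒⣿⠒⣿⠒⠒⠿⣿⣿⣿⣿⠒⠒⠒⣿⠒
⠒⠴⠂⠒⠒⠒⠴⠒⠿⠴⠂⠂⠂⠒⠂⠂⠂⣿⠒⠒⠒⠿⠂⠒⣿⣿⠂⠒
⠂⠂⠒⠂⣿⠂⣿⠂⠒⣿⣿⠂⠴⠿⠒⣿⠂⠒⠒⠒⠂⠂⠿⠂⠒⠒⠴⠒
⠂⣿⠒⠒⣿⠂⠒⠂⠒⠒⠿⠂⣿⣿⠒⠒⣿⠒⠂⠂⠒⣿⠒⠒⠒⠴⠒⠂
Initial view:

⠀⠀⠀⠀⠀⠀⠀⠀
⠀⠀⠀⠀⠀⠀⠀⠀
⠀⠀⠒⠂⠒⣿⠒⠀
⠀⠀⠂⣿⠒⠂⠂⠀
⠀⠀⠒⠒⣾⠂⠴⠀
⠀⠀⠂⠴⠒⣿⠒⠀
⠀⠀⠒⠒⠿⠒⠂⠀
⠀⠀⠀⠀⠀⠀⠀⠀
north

⠀⠀⠀⠀⠀⠀⠀⠀
⠀⠀⠀⠀⠀⠀⠀⠀
⠀⠀⠂⠂⠿⠒⠒⠀
⠀⠀⠒⠂⠒⣿⠒⠀
⠀⠀⠂⣿⣾⠂⠂⠀
⠀⠀⠒⠒⠒⠂⠴⠀
⠀⠀⠂⠴⠒⣿⠒⠀
⠀⠀⠒⠒⠿⠒⠂⠀

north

⠀⠀⠀⠀⠀⠀⠀⠀
⠀⠀⠀⠀⠀⠀⠀⠀
⠀⠀⠒⠴⣿⠿⣿⠀
⠀⠀⠂⠂⠿⠒⠒⠀
⠀⠀⠒⠂⣾⣿⠒⠀
⠀⠀⠂⣿⠒⠂⠂⠀
⠀⠀⠒⠒⠒⠂⠴⠀
⠀⠀⠂⠴⠒⣿⠒⠀

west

⠀⠀⠀⠀⠀⠀⠀⠀
⠀⠀⠀⠀⠀⠀⠀⠀
⠀⠀⠂⠒⠴⣿⠿⣿
⠀⠀⠒⠂⠂⠿⠒⠒
⠀⠀⠒⠒⣾⠒⣿⠒
⠀⠀⠂⠂⣿⠒⠂⠂
⠀⠀⣿⠒⠒⠒⠂⠴
⠀⠀⠀⠂⠴⠒⣿⠒

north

⠀⠀⠀⠀⠀⠀⠀⠀
⠀⠀⠀⠀⠀⠀⠀⠀
⠀⠀⠴⠂⠿⠒⠂⠀
⠀⠀⠂⠒⠴⣿⠿⣿
⠀⠀⠒⠂⣾⠿⠒⠒
⠀⠀⠒⠒⠂⠒⣿⠒
⠀⠀⠂⠂⣿⠒⠂⠂
⠀⠀⣿⠒⠒⠒⠂⠴

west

⠀⠀⠀⠀⠀⠀⠀⠀
⠀⠀⠀⠀⠀⠀⠀⠀
⠀⠀⠴⠴⠂⠿⠒⠂
⠀⠀⠒⠂⠒⠴⣿⠿
⠀⠀⣿⠒⣾⠂⠿⠒
⠀⠀⠒⠒⠒⠂⠒⣿
⠀⠀⠒⠂⠂⣿⠒⠂
⠀⠀⠀⣿⠒⠒⠒⠂

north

⠀⠀⠀⠀⠀⠀⠀⠀
⠀⠀⠀⠀⠀⠀⠀⠀
⠀⠀⠒⠂⠂⠂⣿⠀
⠀⠀⠴⠴⠂⠿⠒⠂
⠀⠀⠒⠂⣾⠴⣿⠿
⠀⠀⣿⠒⠂⠂⠿⠒
⠀⠀⠒⠒⠒⠂⠒⣿
⠀⠀⠒⠂⠂⣿⠒⠂

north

⠀⠀⠀⠀⠀⠀⠀⠀
⠀⠀⠀⠀⠀⠀⠀⠀
⠀⠀⠂⠂⠴⠒⠒⠀
⠀⠀⠒⠂⠂⠂⣿⠀
⠀⠀⠴⠴⣾⠿⠒⠂
⠀⠀⠒⠂⠒⠴⣿⠿
⠀⠀⣿⠒⠂⠂⠿⠒
⠀⠀⠒⠒⠒⠂⠒⣿

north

⠀⠀⠀⠀⠀⠀⠀⠀
⠀⠀⠀⠀⠀⠀⠀⠀
⠀⠀⠴⠒⠒⠒⠴⠀
⠀⠀⠂⠂⠴⠒⠒⠀
⠀⠀⠒⠂⣾⠂⣿⠀
⠀⠀⠴⠴⠂⠿⠒⠂
⠀⠀⠒⠂⠒⠴⣿⠿
⠀⠀⣿⠒⠂⠂⠿⠒

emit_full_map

⠴⠒⠒⠒⠴⠀⠀
⠂⠂⠴⠒⠒⠀⠀
⠒⠂⣾⠂⣿⠀⠀
⠴⠴⠂⠿⠒⠂⠀
⠒⠂⠒⠴⣿⠿⣿
⣿⠒⠂⠂⠿⠒⠒
⠒⠒⠒⠂⠒⣿⠒
⠒⠂⠂⣿⠒⠂⠂
⠀⣿⠒⠒⠒⠂⠴
⠀⠀⠂⠴⠒⣿⠒
⠀⠀⠒⠒⠿⠒⠂

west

⠀⠀⠀⠀⠀⠀⠀⠀
⠀⠀⠀⠀⠀⠀⠀⠀
⠀⠀⠒⠴⠒⠒⠒⠴
⠀⠀⠒⠂⠂⠴⠒⠒
⠀⠀⠒⠒⣾⠂⠂⣿
⠀⠀⣿⠴⠴⠂⠿⠒
⠀⠀⣿⠒⠂⠒⠴⣿
⠀⠀⠀⣿⠒⠂⠂⠿

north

⠀⠀⠀⠀⠀⠀⠀⠀
⠀⠀⠀⠀⠀⠀⠀⠀
⠀⠀⠒⠒⠒⣿⠴⠀
⠀⠀⠒⠴⠒⠒⠒⠴
⠀⠀⠒⠂⣾⠴⠒⠒
⠀⠀⠒⠒⠂⠂⠂⣿
⠀⠀⣿⠴⠴⠂⠿⠒
⠀⠀⣿⠒⠂⠒⠴⣿

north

⠀⠀⠀⠀⠀⠀⠀⠀
⠀⠀⠀⠀⠀⠀⠀⠀
⠀⠀⠒⠂⠴⠒⠒⠀
⠀⠀⠒⠒⠒⣿⠴⠀
⠀⠀⠒⠴⣾⠒⠒⠴
⠀⠀⠒⠂⠂⠴⠒⠒
⠀⠀⠒⠒⠂⠂⠂⣿
⠀⠀⣿⠴⠴⠂⠿⠒

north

⠀⠀⠀⠀⠀⠀⠀⠀
⠀⠀⠀⠀⠀⠀⠀⠀
⠀⠀⠒⣿⠒⠂⠒⠀
⠀⠀⠒⠂⠴⠒⠒⠀
⠀⠀⠒⠒⣾⣿⠴⠀
⠀⠀⠒⠴⠒⠒⠒⠴
⠀⠀⠒⠂⠂⠴⠒⠒
⠀⠀⠒⠒⠂⠂⠂⣿

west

⠀⠀⠀⠀⠀⠀⠀⠀
⠀⠀⠀⠀⠀⠀⠀⠀
⠀⠀⠒⠒⣿⠒⠂⠒
⠀⠀⠂⠒⠂⠴⠒⠒
⠀⠀⠂⠒⣾⠒⣿⠴
⠀⠀⣿⠒⠴⠒⠒⠒
⠀⠀⠒⠒⠂⠂⠴⠒
⠀⠀⠀⠒⠒⠂⠂⠂

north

⠀⠀⠀⠀⠀⠀⠀⠀
⠀⠀⠀⠀⠀⠀⠀⠀
⠀⠀⠂⠂⣿⠂⣿⠀
⠀⠀⠒⠒⣿⠒⠂⠒
⠀⠀⠂⠒⣾⠴⠒⠒
⠀⠀⠂⠒⠒⠒⣿⠴
⠀⠀⣿⠒⠴⠒⠒⠒
⠀⠀⠒⠒⠂⠂⠴⠒

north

⠿⠿⠿⠿⠿⠿⠿⠿
⠀⠀⠀⠀⠀⠀⠀⠀
⠀⠀⠒⣿⠒⠒⠴⠀
⠀⠀⠂⠂⣿⠂⣿⠀
⠀⠀⠒⠒⣾⠒⠂⠒
⠀⠀⠂⠒⠂⠴⠒⠒
⠀⠀⠂⠒⠒⠒⣿⠴
⠀⠀⣿⠒⠴⠒⠒⠒

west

⠿⠿⠿⠿⠿⠿⠿⠿
⠀⠀⠀⠀⠀⠀⠀⠀
⠀⠀⠂⠒⣿⠒⠒⠴
⠀⠀⠂⠂⠂⣿⠂⣿
⠀⠀⠒⠒⣾⣿⠒⠂
⠀⠀⣿⠂⠒⠂⠴⠒
⠀⠀⣿⠂⠒⠒⠒⣿
⠀⠀⠀⣿⠒⠴⠒⠒

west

⠿⠿⠿⠿⠿⠿⠿⠿
⠀⠀⠀⠀⠀⠀⠀⠀
⠀⠀⠒⠂⠒⣿⠒⠒
⠀⠀⣿⠂⠂⠂⣿⠂
⠀⠀⠒⠒⣾⠒⣿⠒
⠀⠀⠒⣿⠂⠒⠂⠴
⠀⠀⠒⣿⠂⠒⠒⠒
⠀⠀⠀⠀⣿⠒⠴⠒

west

⠿⠿⠿⠿⠿⠿⠿⠿
⠀⠀⠀⠀⠀⠀⠀⠀
⠀⠀⠴⠒⠂⠒⣿⠒
⠀⠀⠿⣿⠂⠂⠂⣿
⠀⠀⠒⠒⣾⠒⠒⣿
⠀⠀⠒⠒⣿⠂⠒⠂
⠀⠀⣿⠒⣿⠂⠒⠒
⠀⠀⠀⠀⠀⣿⠒⠴

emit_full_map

⠴⠒⠂⠒⣿⠒⠒⠴⠀⠀⠀⠀
⠿⣿⠂⠂⠂⣿⠂⣿⠀⠀⠀⠀
⠒⠒⣾⠒⠒⣿⠒⠂⠒⠀⠀⠀
⠒⠒⣿⠂⠒⠂⠴⠒⠒⠀⠀⠀
⣿⠒⣿⠂⠒⠒⠒⣿⠴⠀⠀⠀
⠀⠀⠀⣿⠒⠴⠒⠒⠒⠴⠀⠀
⠀⠀⠀⠒⠒⠂⠂⠴⠒⠒⠀⠀
⠀⠀⠀⠀⠒⠒⠂⠂⠂⣿⠀⠀
⠀⠀⠀⠀⣿⠴⠴⠂⠿⠒⠂⠀
⠀⠀⠀⠀⣿⠒⠂⠒⠴⣿⠿⣿
⠀⠀⠀⠀⠀⣿⠒⠂⠂⠿⠒⠒
⠀⠀⠀⠀⠀⠒⠒⠒⠂⠒⣿⠒
⠀⠀⠀⠀⠀⠒⠂⠂⣿⠒⠂⠂
⠀⠀⠀⠀⠀⠀⣿⠒⠒⠒⠂⠴
⠀⠀⠀⠀⠀⠀⠀⠂⠴⠒⣿⠒
⠀⠀⠀⠀⠀⠀⠀⠒⠒⠿⠒⠂

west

⠿⠿⠿⠿⠿⠿⠿⠿
⠀⠀⠀⠀⠀⠀⠀⠀
⠀⠀⠿⠴⠒⠂⠒⣿
⠀⠀⠒⠿⣿⠂⠂⠂
⠀⠀⠂⠒⣾⠒⠒⠒
⠀⠀⠂⠒⠒⣿⠂⠒
⠀⠀⠒⣿⠒⣿⠂⠒
⠀⠀⠀⠀⠀⠀⣿⠒

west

⠿⠿⠿⠿⠿⠿⠿⠿
⠀⠀⠀⠀⠀⠀⠀⠀
⠀⠀⠴⠿⠴⠒⠂⠒
⠀⠀⠒⠒⠿⣿⠂⠂
⠀⠀⠒⠂⣾⠒⠒⠒
⠀⠀⣿⠂⠒⠒⣿⠂
⠀⠀⠂⠒⣿⠒⣿⠂
⠀⠀⠀⠀⠀⠀⠀⣿

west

⠿⠿⠿⠿⠿⠿⠿⠿
⠀⠀⠀⠀⠀⠀⠀⠀
⠀⠀⠒⠴⠿⠴⠒⠂
⠀⠀⠒⠒⠒⠿⣿⠂
⠀⠀⠒⠒⣾⠒⠒⠒
⠀⠀⠿⣿⠂⠒⠒⣿
⠀⠀⠴⠂⠒⣿⠒⣿
⠀⠀⠀⠀⠀⠀⠀⠀

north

⠿⠿⠿⠿⠿⠿⠿⠿
⠿⠿⠿⠿⠿⠿⠿⠿
⠀⠀⠴⠒⠿⠴⠒⠀
⠀⠀⠒⠴⠿⠴⠒⠂
⠀⠀⠒⠒⣾⠿⣿⠂
⠀⠀⠒⠒⠂⠒⠒⠒
⠀⠀⠿⣿⠂⠒⠒⣿
⠀⠀⠴⠂⠒⣿⠒⣿

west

⠿⠿⠿⠿⠿⠿⠿⠿
⠿⠿⠿⠿⠿⠿⠿⠿
⠀⠀⠒⠴⠒⠿⠴⠒
⠀⠀⣿⠒⠴⠿⠴⠒
⠀⠀⣿⠒⣾⠒⠿⣿
⠀⠀⠒⠒⠒⠂⠒⠒
⠀⠀⠒⠿⣿⠂⠒⠒
⠀⠀⠀⠴⠂⠒⣿⠒

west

⠿⠿⠿⠿⠿⠿⠿⠿
⠿⠿⠿⠿⠿⠿⠿⠿
⠀⠀⣿⠒⠴⠒⠿⠴
⠀⠀⠒⣿⠒⠴⠿⠴
⠀⠀⠂⣿⣾⠒⠒⠿
⠀⠀⠴⠒⠒⠒⠂⠒
⠀⠀⠒⠒⠿⣿⠂⠒
⠀⠀⠀⠀⠴⠂⠒⣿

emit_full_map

⣿⠒⠴⠒⠿⠴⠒⠀⠀⠀⠀⠀⠀⠀⠀⠀⠀
⠒⣿⠒⠴⠿⠴⠒⠂⠒⣿⠒⠒⠴⠀⠀⠀⠀
⠂⣿⣾⠒⠒⠿⣿⠂⠂⠂⣿⠂⣿⠀⠀⠀⠀
⠴⠒⠒⠒⠂⠒⠒⠒⠒⠒⣿⠒⠂⠒⠀⠀⠀
⠒⠒⠿⣿⠂⠒⠒⣿⠂⠒⠂⠴⠒⠒⠀⠀⠀
⠀⠀⠴⠂⠒⣿⠒⣿⠂⠒⠒⠒⣿⠴⠀⠀⠀
⠀⠀⠀⠀⠀⠀⠀⠀⣿⠒⠴⠒⠒⠒⠴⠀⠀
⠀⠀⠀⠀⠀⠀⠀⠀⠒⠒⠂⠂⠴⠒⠒⠀⠀
⠀⠀⠀⠀⠀⠀⠀⠀⠀⠒⠒⠂⠂⠂⣿⠀⠀
⠀⠀⠀⠀⠀⠀⠀⠀⠀⣿⠴⠴⠂⠿⠒⠂⠀
⠀⠀⠀⠀⠀⠀⠀⠀⠀⣿⠒⠂⠒⠴⣿⠿⣿
⠀⠀⠀⠀⠀⠀⠀⠀⠀⠀⣿⠒⠂⠂⠿⠒⠒
⠀⠀⠀⠀⠀⠀⠀⠀⠀⠀⠒⠒⠒⠂⠒⣿⠒
⠀⠀⠀⠀⠀⠀⠀⠀⠀⠀⠒⠂⠂⣿⠒⠂⠂
⠀⠀⠀⠀⠀⠀⠀⠀⠀⠀⠀⣿⠒⠒⠒⠂⠴
⠀⠀⠀⠀⠀⠀⠀⠀⠀⠀⠀⠀⠂⠴⠒⣿⠒
⠀⠀⠀⠀⠀⠀⠀⠀⠀⠀⠀⠀⠒⠒⠿⠒⠂

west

⠿⠿⠿⠿⠿⠿⠿⠿
⠿⠿⠿⠿⠿⠿⠿⠿
⠀⠀⠒⣿⠒⠴⠒⠿
⠀⠀⠒⠒⣿⠒⠴⠿
⠀⠀⠒⠂⣾⠒⠒⠒
⠀⠀⠴⠴⠒⠒⠒⠂
⠀⠀⠂⠒⠒⠿⣿⠂
⠀⠀⠀⠀⠀⠴⠂⠒

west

⠿⠿⠿⠿⠿⠿⠿⠿
⠿⠿⠿⠿⠿⠿⠿⠿
⠀⠀⠴⠒⣿⠒⠴⠒
⠀⠀⣿⠒⠒⣿⠒⠴
⠀⠀⠒⠒⣾⣿⠒⠒
⠀⠀⣿⠴⠴⠒⠒⠒
⠀⠀⠒⠂⠒⠒⠿⣿
⠀⠀⠀⠀⠀⠀⠴⠂

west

⠿⠿⠿⠿⠿⠿⠿⠿
⠿⠿⠿⠿⠿⠿⠿⠿
⠀⠀⠂⠴⠒⣿⠒⠴
⠀⠀⠴⣿⠒⠒⣿⠒
⠀⠀⠂⠒⣾⠂⣿⠒
⠀⠀⠒⣿⠴⠴⠒⠒
⠀⠀⠒⠒⠂⠒⠒⠿
⠀⠀⠀⠀⠀⠀⠀⠴

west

⠿⠿⠿⠿⠿⠿⠿⠿
⠿⠿⠿⠿⠿⠿⠿⠿
⠀⠀⠒⠂⠴⠒⣿⠒
⠀⠀⠒⠴⣿⠒⠒⣿
⠀⠀⠂⠂⣾⠒⠂⣿
⠀⠀⠒⠒⣿⠴⠴⠒
⠀⠀⠒⠒⠒⠂⠒⠒
⠀⠀⠀⠀⠀⠀⠀⠀

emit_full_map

⠒⠂⠴⠒⣿⠒⠴⠒⠿⠴⠒⠀⠀⠀⠀⠀⠀⠀⠀⠀⠀
⠒⠴⣿⠒⠒⣿⠒⠴⠿⠴⠒⠂⠒⣿⠒⠒⠴⠀⠀⠀⠀
⠂⠂⣾⠒⠂⣿⠒⠒⠒⠿⣿⠂⠂⠂⣿⠂⣿⠀⠀⠀⠀
⠒⠒⣿⠴⠴⠒⠒⠒⠂⠒⠒⠒⠒⠒⣿⠒⠂⠒⠀⠀⠀
⠒⠒⠒⠂⠒⠒⠿⣿⠂⠒⠒⣿⠂⠒⠂⠴⠒⠒⠀⠀⠀
⠀⠀⠀⠀⠀⠀⠴⠂⠒⣿⠒⣿⠂⠒⠒⠒⣿⠴⠀⠀⠀
⠀⠀⠀⠀⠀⠀⠀⠀⠀⠀⠀⠀⣿⠒⠴⠒⠒⠒⠴⠀⠀
⠀⠀⠀⠀⠀⠀⠀⠀⠀⠀⠀⠀⠒⠒⠂⠂⠴⠒⠒⠀⠀
⠀⠀⠀⠀⠀⠀⠀⠀⠀⠀⠀⠀⠀⠒⠒⠂⠂⠂⣿⠀⠀
⠀⠀⠀⠀⠀⠀⠀⠀⠀⠀⠀⠀⠀⣿⠴⠴⠂⠿⠒⠂⠀
⠀⠀⠀⠀⠀⠀⠀⠀⠀⠀⠀⠀⠀⣿⠒⠂⠒⠴⣿⠿⣿
⠀⠀⠀⠀⠀⠀⠀⠀⠀⠀⠀⠀⠀⠀⣿⠒⠂⠂⠿⠒⠒
⠀⠀⠀⠀⠀⠀⠀⠀⠀⠀⠀⠀⠀⠀⠒⠒⠒⠂⠒⣿⠒
⠀⠀⠀⠀⠀⠀⠀⠀⠀⠀⠀⠀⠀⠀⠒⠂⠂⣿⠒⠂⠂
⠀⠀⠀⠀⠀⠀⠀⠀⠀⠀⠀⠀⠀⠀⠀⣿⠒⠒⠒⠂⠴
⠀⠀⠀⠀⠀⠀⠀⠀⠀⠀⠀⠀⠀⠀⠀⠀⠂⠴⠒⣿⠒
⠀⠀⠀⠀⠀⠀⠀⠀⠀⠀⠀⠀⠀⠀⠀⠀⠒⠒⠿⠒⠂

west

⠿⠿⠿⠿⠿⠿⠿⠿
⠿⠿⠿⠿⠿⠿⠿⠿
⠿⠀⠂⠒⠂⠴⠒⣿
⠿⠀⠒⠒⠴⣿⠒⠒
⠿⠀⠒⠂⣾⠒⠒⠂
⠿⠀⠂⠒⠒⣿⠴⠴
⠿⠀⠂⠒⠒⠒⠂⠒
⠿⠀⠀⠀⠀⠀⠀⠀

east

⠿⠿⠿⠿⠿⠿⠿⠿
⠿⠿⠿⠿⠿⠿⠿⠿
⠀⠂⠒⠂⠴⠒⣿⠒
⠀⠒⠒⠴⣿⠒⠒⣿
⠀⠒⠂⠂⣾⠒⠂⣿
⠀⠂⠒⠒⣿⠴⠴⠒
⠀⠂⠒⠒⠒⠂⠒⠒
⠀⠀⠀⠀⠀⠀⠀⠀

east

⠿⠿⠿⠿⠿⠿⠿⠿
⠿⠿⠿⠿⠿⠿⠿⠿
⠂⠒⠂⠴⠒⣿⠒⠴
⠒⠒⠴⣿⠒⠒⣿⠒
⠒⠂⠂⠒⣾⠂⣿⠒
⠂⠒⠒⣿⠴⠴⠒⠒
⠂⠒⠒⠒⠂⠒⠒⠿
⠀⠀⠀⠀⠀⠀⠀⠴

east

⠿⠿⠿⠿⠿⠿⠿⠿
⠿⠿⠿⠿⠿⠿⠿⠿
⠒⠂⠴⠒⣿⠒⠴⠒
⠒⠴⣿⠒⠒⣿⠒⠴
⠂⠂⠒⠒⣾⣿⠒⠒
⠒⠒⣿⠴⠴⠒⠒⠒
⠒⠒⠒⠂⠒⠒⠿⣿
⠀⠀⠀⠀⠀⠀⠴⠂

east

⠿⠿⠿⠿⠿⠿⠿⠿
⠿⠿⠿⠿⠿⠿⠿⠿
⠂⠴⠒⣿⠒⠴⠒⠿
⠴⣿⠒⠒⣿⠒⠴⠿
⠂⠒⠒⠂⣾⠒⠒⠒
⠒⣿⠴⠴⠒⠒⠒⠂
⠒⠒⠂⠒⠒⠿⣿⠂
⠀⠀⠀⠀⠀⠴⠂⠒

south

⠿⠿⠿⠿⠿⠿⠿⠿
⠂⠴⠒⣿⠒⠴⠒⠿
⠴⣿⠒⠒⣿⠒⠴⠿
⠂⠒⠒⠂⣿⠒⠒⠒
⠒⣿⠴⠴⣾⠒⠒⠂
⠒⠒⠂⠒⠒⠿⣿⠂
⠀⠀⠴⠴⠿⠴⠂⠒
⠀⠀⠀⠀⠀⠀⠀⠀

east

⠿⠿⠿⠿⠿⠿⠿⠿
⠴⠒⣿⠒⠴⠒⠿⠴
⣿⠒⠒⣿⠒⠴⠿⠴
⠒⠒⠂⣿⠒⠒⠒⠿
⣿⠴⠴⠒⣾⠒⠂⠒
⠒⠂⠒⠒⠿⣿⠂⠒
⠀⠴⠴⠿⠴⠂⠒⣿
⠀⠀⠀⠀⠀⠀⠀⠀

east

⠿⠿⠿⠿⠿⠿⠿⠿
⠒⣿⠒⠴⠒⠿⠴⠒
⠒⠒⣿⠒⠴⠿⠴⠒
⠒⠂⣿⠒⠒⠒⠿⣿
⠴⠴⠒⠒⣾⠂⠒⠒
⠂⠒⠒⠿⣿⠂⠒⠒
⠴⠴⠿⠴⠂⠒⣿⠒
⠀⠀⠀⠀⠀⠀⠀⠀

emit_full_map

⠂⠒⠂⠴⠒⣿⠒⠴⠒⠿⠴⠒⠀⠀⠀⠀⠀⠀⠀⠀⠀⠀
⠒⠒⠴⣿⠒⠒⣿⠒⠴⠿⠴⠒⠂⠒⣿⠒⠒⠴⠀⠀⠀⠀
⠒⠂⠂⠒⠒⠂⣿⠒⠒⠒⠿⣿⠂⠂⠂⣿⠂⣿⠀⠀⠀⠀
⠂⠒⠒⣿⠴⠴⠒⠒⣾⠂⠒⠒⠒⠒⠒⣿⠒⠂⠒⠀⠀⠀
⠂⠒⠒⠒⠂⠒⠒⠿⣿⠂⠒⠒⣿⠂⠒⠂⠴⠒⠒⠀⠀⠀
⠀⠀⠀⠀⠴⠴⠿⠴⠂⠒⣿⠒⣿⠂⠒⠒⠒⣿⠴⠀⠀⠀
⠀⠀⠀⠀⠀⠀⠀⠀⠀⠀⠀⠀⠀⣿⠒⠴⠒⠒⠒⠴⠀⠀
⠀⠀⠀⠀⠀⠀⠀⠀⠀⠀⠀⠀⠀⠒⠒⠂⠂⠴⠒⠒⠀⠀
⠀⠀⠀⠀⠀⠀⠀⠀⠀⠀⠀⠀⠀⠀⠒⠒⠂⠂⠂⣿⠀⠀
⠀⠀⠀⠀⠀⠀⠀⠀⠀⠀⠀⠀⠀⠀⣿⠴⠴⠂⠿⠒⠂⠀
⠀⠀⠀⠀⠀⠀⠀⠀⠀⠀⠀⠀⠀⠀⣿⠒⠂⠒⠴⣿⠿⣿
⠀⠀⠀⠀⠀⠀⠀⠀⠀⠀⠀⠀⠀⠀⠀⣿⠒⠂⠂⠿⠒⠒
⠀⠀⠀⠀⠀⠀⠀⠀⠀⠀⠀⠀⠀⠀⠀⠒⠒⠒⠂⠒⣿⠒
⠀⠀⠀⠀⠀⠀⠀⠀⠀⠀⠀⠀⠀⠀⠀⠒⠂⠂⣿⠒⠂⠂
⠀⠀⠀⠀⠀⠀⠀⠀⠀⠀⠀⠀⠀⠀⠀⠀⣿⠒⠒⠒⠂⠴
⠀⠀⠀⠀⠀⠀⠀⠀⠀⠀⠀⠀⠀⠀⠀⠀⠀⠂⠴⠒⣿⠒
⠀⠀⠀⠀⠀⠀⠀⠀⠀⠀⠀⠀⠀⠀⠀⠀⠀⠒⠒⠿⠒⠂

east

⠿⠿⠿⠿⠿⠿⠿⠿
⣿⠒⠴⠒⠿⠴⠒⠀
⠒⣿⠒⠴⠿⠴⠒⠂
⠂⣿⠒⠒⠒⠿⣿⠂
⠴⠒⠒⠒⣾⠒⠒⠒
⠒⠒⠿⣿⠂⠒⠒⣿
⠴⠿⠴⠂⠒⣿⠒⣿
⠀⠀⠀⠀⠀⠀⠀⠀

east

⠿⠿⠿⠿⠿⠿⠿⠿
⠒⠴⠒⠿⠴⠒⠀⠀
⣿⠒⠴⠿⠴⠒⠂⠒
⣿⠒⠒⠒⠿⣿⠂⠂
⠒⠒⠒⠂⣾⠒⠒⠒
⠒⠿⣿⠂⠒⠒⣿⠂
⠿⠴⠂⠒⣿⠒⣿⠂
⠀⠀⠀⠀⠀⠀⠀⣿

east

⠿⠿⠿⠿⠿⠿⠿⠿
⠴⠒⠿⠴⠒⠀⠀⠀
⠒⠴⠿⠴⠒⠂⠒⣿
⠒⠒⠒⠿⣿⠂⠂⠂
⠒⠒⠂⠒⣾⠒⠒⠒
⠿⣿⠂⠒⠒⣿⠂⠒
⠴⠂⠒⣿⠒⣿⠂⠒
⠀⠀⠀⠀⠀⠀⣿⠒

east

⠿⠿⠿⠿⠿⠿⠿⠿
⠒⠿⠴⠒⠀⠀⠀⠀
⠴⠿⠴⠒⠂⠒⣿⠒
⠒⠒⠿⣿⠂⠂⠂⣿
⠒⠂⠒⠒⣾⠒⠒⣿
⣿⠂⠒⠒⣿⠂⠒⠂
⠂⠒⣿⠒⣿⠂⠒⠒
⠀⠀⠀⠀⠀⣿⠒⠴

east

⠿⠿⠿⠿⠿⠿⠿⠿
⠿⠴⠒⠀⠀⠀⠀⠀
⠿⠴⠒⠂⠒⣿⠒⠒
⠒⠿⣿⠂⠂⠂⣿⠂
⠂⠒⠒⠒⣾⠒⣿⠒
⠂⠒⠒⣿⠂⠒⠂⠴
⠒⣿⠒⣿⠂⠒⠒⠒
⠀⠀⠀⠀⣿⠒⠴⠒

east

⠿⠿⠿⠿⠿⠿⠿⠿
⠴⠒⠀⠀⠀⠀⠀⠀
⠴⠒⠂⠒⣿⠒⠒⠴
⠿⣿⠂⠂⠂⣿⠂⣿
⠒⠒⠒⠒⣾⣿⠒⠂
⠒⠒⣿⠂⠒⠂⠴⠒
⣿⠒⣿⠂⠒⠒⠒⣿
⠀⠀⠀⣿⠒⠴⠒⠒

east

⠿⠿⠿⠿⠿⠿⠿⠿
⠒⠀⠀⠀⠀⠀⠀⠀
⠒⠂⠒⣿⠒⠒⠴⠀
⣿⠂⠂⠂⣿⠂⣿⠀
⠒⠒⠒⠒⣾⠒⠂⠒
⠒⣿⠂⠒⠂⠴⠒⠒
⠒⣿⠂⠒⠒⠒⣿⠴
⠀⠀⣿⠒⠴⠒⠒⠒

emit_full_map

⠂⠒⠂⠴⠒⣿⠒⠴⠒⠿⠴⠒⠀⠀⠀⠀⠀⠀⠀⠀⠀⠀
⠒⠒⠴⣿⠒⠒⣿⠒⠴⠿⠴⠒⠂⠒⣿⠒⠒⠴⠀⠀⠀⠀
⠒⠂⠂⠒⠒⠂⣿⠒⠒⠒⠿⣿⠂⠂⠂⣿⠂⣿⠀⠀⠀⠀
⠂⠒⠒⣿⠴⠴⠒⠒⠒⠂⠒⠒⠒⠒⠒⣾⠒⠂⠒⠀⠀⠀
⠂⠒⠒⠒⠂⠒⠒⠿⣿⠂⠒⠒⣿⠂⠒⠂⠴⠒⠒⠀⠀⠀
⠀⠀⠀⠀⠴⠴⠿⠴⠂⠒⣿⠒⣿⠂⠒⠒⠒⣿⠴⠀⠀⠀
⠀⠀⠀⠀⠀⠀⠀⠀⠀⠀⠀⠀⠀⣿⠒⠴⠒⠒⠒⠴⠀⠀
⠀⠀⠀⠀⠀⠀⠀⠀⠀⠀⠀⠀⠀⠒⠒⠂⠂⠴⠒⠒⠀⠀
⠀⠀⠀⠀⠀⠀⠀⠀⠀⠀⠀⠀⠀⠀⠒⠒⠂⠂⠂⣿⠀⠀
⠀⠀⠀⠀⠀⠀⠀⠀⠀⠀⠀⠀⠀⠀⣿⠴⠴⠂⠿⠒⠂⠀
⠀⠀⠀⠀⠀⠀⠀⠀⠀⠀⠀⠀⠀⠀⣿⠒⠂⠒⠴⣿⠿⣿
⠀⠀⠀⠀⠀⠀⠀⠀⠀⠀⠀⠀⠀⠀⠀⣿⠒⠂⠂⠿⠒⠒
⠀⠀⠀⠀⠀⠀⠀⠀⠀⠀⠀⠀⠀⠀⠀⠒⠒⠒⠂⠒⣿⠒
⠀⠀⠀⠀⠀⠀⠀⠀⠀⠀⠀⠀⠀⠀⠀⠒⠂⠂⣿⠒⠂⠂
⠀⠀⠀⠀⠀⠀⠀⠀⠀⠀⠀⠀⠀⠀⠀⠀⣿⠒⠒⠒⠂⠴
⠀⠀⠀⠀⠀⠀⠀⠀⠀⠀⠀⠀⠀⠀⠀⠀⠀⠂⠴⠒⣿⠒
⠀⠀⠀⠀⠀⠀⠀⠀⠀⠀⠀⠀⠀⠀⠀⠀⠀⠒⠒⠿⠒⠂


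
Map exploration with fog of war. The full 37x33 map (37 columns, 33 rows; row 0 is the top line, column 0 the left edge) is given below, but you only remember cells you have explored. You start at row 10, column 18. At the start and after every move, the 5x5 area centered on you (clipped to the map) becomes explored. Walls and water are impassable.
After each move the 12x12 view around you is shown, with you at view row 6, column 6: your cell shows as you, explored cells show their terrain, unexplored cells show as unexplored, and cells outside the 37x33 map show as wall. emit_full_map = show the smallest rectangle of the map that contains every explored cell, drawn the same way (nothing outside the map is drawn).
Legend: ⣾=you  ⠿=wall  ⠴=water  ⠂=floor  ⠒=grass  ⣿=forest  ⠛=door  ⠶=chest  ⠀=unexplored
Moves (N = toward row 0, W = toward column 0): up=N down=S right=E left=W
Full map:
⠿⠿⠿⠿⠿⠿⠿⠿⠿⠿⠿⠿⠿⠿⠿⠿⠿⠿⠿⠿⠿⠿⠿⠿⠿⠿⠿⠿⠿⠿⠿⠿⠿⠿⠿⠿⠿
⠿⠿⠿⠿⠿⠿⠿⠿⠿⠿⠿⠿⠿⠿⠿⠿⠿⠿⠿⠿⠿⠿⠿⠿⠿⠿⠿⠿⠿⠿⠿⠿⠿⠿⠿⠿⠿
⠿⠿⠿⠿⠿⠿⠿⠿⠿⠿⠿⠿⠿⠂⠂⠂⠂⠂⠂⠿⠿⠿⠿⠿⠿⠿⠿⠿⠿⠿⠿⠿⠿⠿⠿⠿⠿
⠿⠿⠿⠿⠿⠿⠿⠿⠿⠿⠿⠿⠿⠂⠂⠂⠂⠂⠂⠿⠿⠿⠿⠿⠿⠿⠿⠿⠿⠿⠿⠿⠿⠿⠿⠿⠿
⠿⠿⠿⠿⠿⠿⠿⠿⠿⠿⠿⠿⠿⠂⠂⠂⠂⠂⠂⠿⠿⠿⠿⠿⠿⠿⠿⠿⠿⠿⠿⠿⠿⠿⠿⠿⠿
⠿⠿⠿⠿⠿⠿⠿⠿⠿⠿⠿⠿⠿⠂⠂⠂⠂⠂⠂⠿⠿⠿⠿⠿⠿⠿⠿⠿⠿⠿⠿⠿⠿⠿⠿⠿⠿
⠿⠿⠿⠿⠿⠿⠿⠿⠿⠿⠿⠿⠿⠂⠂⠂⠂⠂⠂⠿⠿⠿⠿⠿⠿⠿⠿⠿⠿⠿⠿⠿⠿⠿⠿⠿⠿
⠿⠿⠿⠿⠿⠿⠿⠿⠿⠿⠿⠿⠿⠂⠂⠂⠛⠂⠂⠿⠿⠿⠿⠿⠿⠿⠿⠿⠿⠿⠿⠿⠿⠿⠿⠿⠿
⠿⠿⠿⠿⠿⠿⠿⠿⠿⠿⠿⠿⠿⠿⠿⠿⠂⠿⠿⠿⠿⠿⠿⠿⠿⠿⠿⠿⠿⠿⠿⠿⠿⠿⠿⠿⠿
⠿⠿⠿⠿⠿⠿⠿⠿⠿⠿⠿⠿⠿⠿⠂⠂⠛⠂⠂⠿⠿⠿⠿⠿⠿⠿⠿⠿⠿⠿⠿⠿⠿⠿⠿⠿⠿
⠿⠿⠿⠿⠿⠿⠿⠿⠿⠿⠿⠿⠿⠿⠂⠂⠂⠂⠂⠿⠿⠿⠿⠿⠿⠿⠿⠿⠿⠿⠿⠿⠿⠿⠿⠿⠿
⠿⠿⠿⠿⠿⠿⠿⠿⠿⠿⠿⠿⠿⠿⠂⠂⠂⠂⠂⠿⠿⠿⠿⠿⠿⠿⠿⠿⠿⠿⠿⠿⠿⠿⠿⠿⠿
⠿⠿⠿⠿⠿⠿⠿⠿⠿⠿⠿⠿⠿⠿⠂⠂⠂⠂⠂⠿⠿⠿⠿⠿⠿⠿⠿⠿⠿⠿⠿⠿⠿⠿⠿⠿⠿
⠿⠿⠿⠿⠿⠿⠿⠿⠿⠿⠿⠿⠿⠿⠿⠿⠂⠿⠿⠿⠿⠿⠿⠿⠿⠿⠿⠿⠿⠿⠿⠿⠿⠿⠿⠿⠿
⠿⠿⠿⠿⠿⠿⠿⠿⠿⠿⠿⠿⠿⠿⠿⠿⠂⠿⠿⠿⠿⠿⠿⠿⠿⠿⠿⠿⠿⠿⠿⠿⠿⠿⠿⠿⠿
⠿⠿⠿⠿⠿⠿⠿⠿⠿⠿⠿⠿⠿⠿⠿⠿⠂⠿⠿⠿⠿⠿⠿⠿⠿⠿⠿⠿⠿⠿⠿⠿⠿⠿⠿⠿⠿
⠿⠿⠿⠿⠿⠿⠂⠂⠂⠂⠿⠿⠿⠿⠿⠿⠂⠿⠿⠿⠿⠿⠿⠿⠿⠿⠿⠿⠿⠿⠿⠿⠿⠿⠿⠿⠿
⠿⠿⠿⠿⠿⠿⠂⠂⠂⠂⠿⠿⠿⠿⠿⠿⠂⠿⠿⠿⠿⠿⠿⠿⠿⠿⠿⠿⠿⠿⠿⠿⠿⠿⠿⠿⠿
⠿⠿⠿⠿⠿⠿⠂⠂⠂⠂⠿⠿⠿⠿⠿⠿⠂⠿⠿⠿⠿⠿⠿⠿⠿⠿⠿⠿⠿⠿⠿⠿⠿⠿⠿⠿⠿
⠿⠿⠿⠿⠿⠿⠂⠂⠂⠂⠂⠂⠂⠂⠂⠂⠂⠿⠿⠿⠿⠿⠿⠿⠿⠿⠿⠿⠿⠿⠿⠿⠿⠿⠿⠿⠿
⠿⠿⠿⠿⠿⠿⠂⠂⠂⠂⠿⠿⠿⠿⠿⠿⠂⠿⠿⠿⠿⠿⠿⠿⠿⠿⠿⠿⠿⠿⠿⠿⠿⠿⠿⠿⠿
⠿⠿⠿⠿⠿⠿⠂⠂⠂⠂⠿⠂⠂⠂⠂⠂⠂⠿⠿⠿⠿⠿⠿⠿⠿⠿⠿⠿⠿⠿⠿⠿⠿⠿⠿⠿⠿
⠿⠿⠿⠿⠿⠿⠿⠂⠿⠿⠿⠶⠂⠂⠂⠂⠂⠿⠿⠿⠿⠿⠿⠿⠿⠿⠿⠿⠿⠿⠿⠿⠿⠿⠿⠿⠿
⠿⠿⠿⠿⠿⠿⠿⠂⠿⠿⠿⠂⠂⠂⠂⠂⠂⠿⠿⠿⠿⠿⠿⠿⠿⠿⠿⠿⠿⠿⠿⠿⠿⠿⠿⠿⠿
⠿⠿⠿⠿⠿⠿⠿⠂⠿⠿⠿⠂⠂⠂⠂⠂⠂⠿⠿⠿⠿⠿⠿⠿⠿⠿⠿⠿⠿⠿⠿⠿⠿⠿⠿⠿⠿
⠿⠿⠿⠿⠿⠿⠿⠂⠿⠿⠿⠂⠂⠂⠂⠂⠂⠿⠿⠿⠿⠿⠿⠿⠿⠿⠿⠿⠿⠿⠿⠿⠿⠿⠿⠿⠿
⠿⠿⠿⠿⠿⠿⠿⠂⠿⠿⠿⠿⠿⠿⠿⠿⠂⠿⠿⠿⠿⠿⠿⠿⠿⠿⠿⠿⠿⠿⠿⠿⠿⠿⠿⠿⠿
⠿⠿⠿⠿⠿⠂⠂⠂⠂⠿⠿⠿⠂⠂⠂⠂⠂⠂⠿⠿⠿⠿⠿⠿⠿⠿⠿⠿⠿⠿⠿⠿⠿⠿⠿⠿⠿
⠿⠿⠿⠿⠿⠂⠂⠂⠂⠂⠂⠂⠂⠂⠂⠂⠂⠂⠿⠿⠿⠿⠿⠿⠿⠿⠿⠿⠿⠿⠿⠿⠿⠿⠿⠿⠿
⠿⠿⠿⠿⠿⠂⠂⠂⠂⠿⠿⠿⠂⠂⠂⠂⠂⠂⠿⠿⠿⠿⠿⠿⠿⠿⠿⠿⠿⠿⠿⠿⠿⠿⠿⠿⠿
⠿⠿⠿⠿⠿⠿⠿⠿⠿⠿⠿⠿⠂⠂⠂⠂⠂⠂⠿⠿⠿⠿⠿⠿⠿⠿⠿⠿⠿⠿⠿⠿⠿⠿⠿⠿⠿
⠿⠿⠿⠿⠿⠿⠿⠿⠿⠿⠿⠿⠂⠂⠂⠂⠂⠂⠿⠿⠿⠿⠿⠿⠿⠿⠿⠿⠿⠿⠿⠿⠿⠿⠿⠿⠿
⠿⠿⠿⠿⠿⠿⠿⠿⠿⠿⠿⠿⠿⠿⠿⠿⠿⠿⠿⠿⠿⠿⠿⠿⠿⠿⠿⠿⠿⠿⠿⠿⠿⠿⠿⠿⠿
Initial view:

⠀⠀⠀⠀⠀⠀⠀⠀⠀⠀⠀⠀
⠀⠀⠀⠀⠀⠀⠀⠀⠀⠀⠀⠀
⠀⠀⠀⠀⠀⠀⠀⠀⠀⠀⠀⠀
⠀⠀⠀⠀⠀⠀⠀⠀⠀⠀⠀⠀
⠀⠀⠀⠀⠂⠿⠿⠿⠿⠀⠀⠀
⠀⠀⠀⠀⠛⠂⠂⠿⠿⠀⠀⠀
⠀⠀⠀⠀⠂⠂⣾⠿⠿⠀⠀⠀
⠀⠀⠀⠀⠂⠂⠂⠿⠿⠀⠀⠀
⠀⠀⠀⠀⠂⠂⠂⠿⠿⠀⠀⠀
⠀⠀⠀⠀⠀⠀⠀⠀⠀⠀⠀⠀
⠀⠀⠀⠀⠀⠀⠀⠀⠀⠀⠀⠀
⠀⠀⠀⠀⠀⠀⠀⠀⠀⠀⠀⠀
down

⠀⠀⠀⠀⠀⠀⠀⠀⠀⠀⠀⠀
⠀⠀⠀⠀⠀⠀⠀⠀⠀⠀⠀⠀
⠀⠀⠀⠀⠀⠀⠀⠀⠀⠀⠀⠀
⠀⠀⠀⠀⠂⠿⠿⠿⠿⠀⠀⠀
⠀⠀⠀⠀⠛⠂⠂⠿⠿⠀⠀⠀
⠀⠀⠀⠀⠂⠂⠂⠿⠿⠀⠀⠀
⠀⠀⠀⠀⠂⠂⣾⠿⠿⠀⠀⠀
⠀⠀⠀⠀⠂⠂⠂⠿⠿⠀⠀⠀
⠀⠀⠀⠀⠂⠿⠿⠿⠿⠀⠀⠀
⠀⠀⠀⠀⠀⠀⠀⠀⠀⠀⠀⠀
⠀⠀⠀⠀⠀⠀⠀⠀⠀⠀⠀⠀
⠀⠀⠀⠀⠀⠀⠀⠀⠀⠀⠀⠀

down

⠀⠀⠀⠀⠀⠀⠀⠀⠀⠀⠀⠀
⠀⠀⠀⠀⠀⠀⠀⠀⠀⠀⠀⠀
⠀⠀⠀⠀⠂⠿⠿⠿⠿⠀⠀⠀
⠀⠀⠀⠀⠛⠂⠂⠿⠿⠀⠀⠀
⠀⠀⠀⠀⠂⠂⠂⠿⠿⠀⠀⠀
⠀⠀⠀⠀⠂⠂⠂⠿⠿⠀⠀⠀
⠀⠀⠀⠀⠂⠂⣾⠿⠿⠀⠀⠀
⠀⠀⠀⠀⠂⠿⠿⠿⠿⠀⠀⠀
⠀⠀⠀⠀⠂⠿⠿⠿⠿⠀⠀⠀
⠀⠀⠀⠀⠀⠀⠀⠀⠀⠀⠀⠀
⠀⠀⠀⠀⠀⠀⠀⠀⠀⠀⠀⠀
⠀⠀⠀⠀⠀⠀⠀⠀⠀⠀⠀⠀

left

⠀⠀⠀⠀⠀⠀⠀⠀⠀⠀⠀⠀
⠀⠀⠀⠀⠀⠀⠀⠀⠀⠀⠀⠀
⠀⠀⠀⠀⠀⠂⠿⠿⠿⠿⠀⠀
⠀⠀⠀⠀⠀⠛⠂⠂⠿⠿⠀⠀
⠀⠀⠀⠀⠂⠂⠂⠂⠿⠿⠀⠀
⠀⠀⠀⠀⠂⠂⠂⠂⠿⠿⠀⠀
⠀⠀⠀⠀⠂⠂⣾⠂⠿⠿⠀⠀
⠀⠀⠀⠀⠿⠂⠿⠿⠿⠿⠀⠀
⠀⠀⠀⠀⠿⠂⠿⠿⠿⠿⠀⠀
⠀⠀⠀⠀⠀⠀⠀⠀⠀⠀⠀⠀
⠀⠀⠀⠀⠀⠀⠀⠀⠀⠀⠀⠀
⠀⠀⠀⠀⠀⠀⠀⠀⠀⠀⠀⠀

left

⠀⠀⠀⠀⠀⠀⠀⠀⠀⠀⠀⠀
⠀⠀⠀⠀⠀⠀⠀⠀⠀⠀⠀⠀
⠀⠀⠀⠀⠀⠀⠂⠿⠿⠿⠿⠀
⠀⠀⠀⠀⠀⠀⠛⠂⠂⠿⠿⠀
⠀⠀⠀⠀⠂⠂⠂⠂⠂⠿⠿⠀
⠀⠀⠀⠀⠂⠂⠂⠂⠂⠿⠿⠀
⠀⠀⠀⠀⠂⠂⣾⠂⠂⠿⠿⠀
⠀⠀⠀⠀⠿⠿⠂⠿⠿⠿⠿⠀
⠀⠀⠀⠀⠿⠿⠂⠿⠿⠿⠿⠀
⠀⠀⠀⠀⠀⠀⠀⠀⠀⠀⠀⠀
⠀⠀⠀⠀⠀⠀⠀⠀⠀⠀⠀⠀
⠀⠀⠀⠀⠀⠀⠀⠀⠀⠀⠀⠀

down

⠀⠀⠀⠀⠀⠀⠀⠀⠀⠀⠀⠀
⠀⠀⠀⠀⠀⠀⠂⠿⠿⠿⠿⠀
⠀⠀⠀⠀⠀⠀⠛⠂⠂⠿⠿⠀
⠀⠀⠀⠀⠂⠂⠂⠂⠂⠿⠿⠀
⠀⠀⠀⠀⠂⠂⠂⠂⠂⠿⠿⠀
⠀⠀⠀⠀⠂⠂⠂⠂⠂⠿⠿⠀
⠀⠀⠀⠀⠿⠿⣾⠿⠿⠿⠿⠀
⠀⠀⠀⠀⠿⠿⠂⠿⠿⠿⠿⠀
⠀⠀⠀⠀⠿⠿⠂⠿⠿⠀⠀⠀
⠀⠀⠀⠀⠀⠀⠀⠀⠀⠀⠀⠀
⠀⠀⠀⠀⠀⠀⠀⠀⠀⠀⠀⠀
⠀⠀⠀⠀⠀⠀⠀⠀⠀⠀⠀⠀

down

⠀⠀⠀⠀⠀⠀⠂⠿⠿⠿⠿⠀
⠀⠀⠀⠀⠀⠀⠛⠂⠂⠿⠿⠀
⠀⠀⠀⠀⠂⠂⠂⠂⠂⠿⠿⠀
⠀⠀⠀⠀⠂⠂⠂⠂⠂⠿⠿⠀
⠀⠀⠀⠀⠂⠂⠂⠂⠂⠿⠿⠀
⠀⠀⠀⠀⠿⠿⠂⠿⠿⠿⠿⠀
⠀⠀⠀⠀⠿⠿⣾⠿⠿⠿⠿⠀
⠀⠀⠀⠀⠿⠿⠂⠿⠿⠀⠀⠀
⠀⠀⠀⠀⠿⠿⠂⠿⠿⠀⠀⠀
⠀⠀⠀⠀⠀⠀⠀⠀⠀⠀⠀⠀
⠀⠀⠀⠀⠀⠀⠀⠀⠀⠀⠀⠀
⠀⠀⠀⠀⠀⠀⠀⠀⠀⠀⠀⠀

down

⠀⠀⠀⠀⠀⠀⠛⠂⠂⠿⠿⠀
⠀⠀⠀⠀⠂⠂⠂⠂⠂⠿⠿⠀
⠀⠀⠀⠀⠂⠂⠂⠂⠂⠿⠿⠀
⠀⠀⠀⠀⠂⠂⠂⠂⠂⠿⠿⠀
⠀⠀⠀⠀⠿⠿⠂⠿⠿⠿⠿⠀
⠀⠀⠀⠀⠿⠿⠂⠿⠿⠿⠿⠀
⠀⠀⠀⠀⠿⠿⣾⠿⠿⠀⠀⠀
⠀⠀⠀⠀⠿⠿⠂⠿⠿⠀⠀⠀
⠀⠀⠀⠀⠿⠿⠂⠿⠿⠀⠀⠀
⠀⠀⠀⠀⠀⠀⠀⠀⠀⠀⠀⠀
⠀⠀⠀⠀⠀⠀⠀⠀⠀⠀⠀⠀
⠀⠀⠀⠀⠀⠀⠀⠀⠀⠀⠀⠀

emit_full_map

⠀⠀⠂⠿⠿⠿⠿
⠀⠀⠛⠂⠂⠿⠿
⠂⠂⠂⠂⠂⠿⠿
⠂⠂⠂⠂⠂⠿⠿
⠂⠂⠂⠂⠂⠿⠿
⠿⠿⠂⠿⠿⠿⠿
⠿⠿⠂⠿⠿⠿⠿
⠿⠿⣾⠿⠿⠀⠀
⠿⠿⠂⠿⠿⠀⠀
⠿⠿⠂⠿⠿⠀⠀

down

⠀⠀⠀⠀⠂⠂⠂⠂⠂⠿⠿⠀
⠀⠀⠀⠀⠂⠂⠂⠂⠂⠿⠿⠀
⠀⠀⠀⠀⠂⠂⠂⠂⠂⠿⠿⠀
⠀⠀⠀⠀⠿⠿⠂⠿⠿⠿⠿⠀
⠀⠀⠀⠀⠿⠿⠂⠿⠿⠿⠿⠀
⠀⠀⠀⠀⠿⠿⠂⠿⠿⠀⠀⠀
⠀⠀⠀⠀⠿⠿⣾⠿⠿⠀⠀⠀
⠀⠀⠀⠀⠿⠿⠂⠿⠿⠀⠀⠀
⠀⠀⠀⠀⠿⠿⠂⠿⠿⠀⠀⠀
⠀⠀⠀⠀⠀⠀⠀⠀⠀⠀⠀⠀
⠀⠀⠀⠀⠀⠀⠀⠀⠀⠀⠀⠀
⠀⠀⠀⠀⠀⠀⠀⠀⠀⠀⠀⠀

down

⠀⠀⠀⠀⠂⠂⠂⠂⠂⠿⠿⠀
⠀⠀⠀⠀⠂⠂⠂⠂⠂⠿⠿⠀
⠀⠀⠀⠀⠿⠿⠂⠿⠿⠿⠿⠀
⠀⠀⠀⠀⠿⠿⠂⠿⠿⠿⠿⠀
⠀⠀⠀⠀⠿⠿⠂⠿⠿⠀⠀⠀
⠀⠀⠀⠀⠿⠿⠂⠿⠿⠀⠀⠀
⠀⠀⠀⠀⠿⠿⣾⠿⠿⠀⠀⠀
⠀⠀⠀⠀⠿⠿⠂⠿⠿⠀⠀⠀
⠀⠀⠀⠀⠂⠂⠂⠿⠿⠀⠀⠀
⠀⠀⠀⠀⠀⠀⠀⠀⠀⠀⠀⠀
⠀⠀⠀⠀⠀⠀⠀⠀⠀⠀⠀⠀
⠀⠀⠀⠀⠀⠀⠀⠀⠀⠀⠀⠀

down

⠀⠀⠀⠀⠂⠂⠂⠂⠂⠿⠿⠀
⠀⠀⠀⠀⠿⠿⠂⠿⠿⠿⠿⠀
⠀⠀⠀⠀⠿⠿⠂⠿⠿⠿⠿⠀
⠀⠀⠀⠀⠿⠿⠂⠿⠿⠀⠀⠀
⠀⠀⠀⠀⠿⠿⠂⠿⠿⠀⠀⠀
⠀⠀⠀⠀⠿⠿⠂⠿⠿⠀⠀⠀
⠀⠀⠀⠀⠿⠿⣾⠿⠿⠀⠀⠀
⠀⠀⠀⠀⠂⠂⠂⠿⠿⠀⠀⠀
⠀⠀⠀⠀⠿⠿⠂⠿⠿⠀⠀⠀
⠀⠀⠀⠀⠀⠀⠀⠀⠀⠀⠀⠀
⠀⠀⠀⠀⠀⠀⠀⠀⠀⠀⠀⠀
⠀⠀⠀⠀⠀⠀⠀⠀⠀⠀⠀⠀

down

⠀⠀⠀⠀⠿⠿⠂⠿⠿⠿⠿⠀
⠀⠀⠀⠀⠿⠿⠂⠿⠿⠿⠿⠀
⠀⠀⠀⠀⠿⠿⠂⠿⠿⠀⠀⠀
⠀⠀⠀⠀⠿⠿⠂⠿⠿⠀⠀⠀
⠀⠀⠀⠀⠿⠿⠂⠿⠿⠀⠀⠀
⠀⠀⠀⠀⠿⠿⠂⠿⠿⠀⠀⠀
⠀⠀⠀⠀⠂⠂⣾⠿⠿⠀⠀⠀
⠀⠀⠀⠀⠿⠿⠂⠿⠿⠀⠀⠀
⠀⠀⠀⠀⠂⠂⠂⠿⠿⠀⠀⠀
⠀⠀⠀⠀⠀⠀⠀⠀⠀⠀⠀⠀
⠀⠀⠀⠀⠀⠀⠀⠀⠀⠀⠀⠀
⠀⠀⠀⠀⠀⠀⠀⠀⠀⠀⠀⠀

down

⠀⠀⠀⠀⠿⠿⠂⠿⠿⠿⠿⠀
⠀⠀⠀⠀⠿⠿⠂⠿⠿⠀⠀⠀
⠀⠀⠀⠀⠿⠿⠂⠿⠿⠀⠀⠀
⠀⠀⠀⠀⠿⠿⠂⠿⠿⠀⠀⠀
⠀⠀⠀⠀⠿⠿⠂⠿⠿⠀⠀⠀
⠀⠀⠀⠀⠂⠂⠂⠿⠿⠀⠀⠀
⠀⠀⠀⠀⠿⠿⣾⠿⠿⠀⠀⠀
⠀⠀⠀⠀⠂⠂⠂⠿⠿⠀⠀⠀
⠀⠀⠀⠀⠂⠂⠂⠿⠿⠀⠀⠀
⠀⠀⠀⠀⠀⠀⠀⠀⠀⠀⠀⠀
⠀⠀⠀⠀⠀⠀⠀⠀⠀⠀⠀⠀
⠀⠀⠀⠀⠀⠀⠀⠀⠀⠀⠀⠀

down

⠀⠀⠀⠀⠿⠿⠂⠿⠿⠀⠀⠀
⠀⠀⠀⠀⠿⠿⠂⠿⠿⠀⠀⠀
⠀⠀⠀⠀⠿⠿⠂⠿⠿⠀⠀⠀
⠀⠀⠀⠀⠿⠿⠂⠿⠿⠀⠀⠀
⠀⠀⠀⠀⠂⠂⠂⠿⠿⠀⠀⠀
⠀⠀⠀⠀⠿⠿⠂⠿⠿⠀⠀⠀
⠀⠀⠀⠀⠂⠂⣾⠿⠿⠀⠀⠀
⠀⠀⠀⠀⠂⠂⠂⠿⠿⠀⠀⠀
⠀⠀⠀⠀⠂⠂⠂⠿⠿⠀⠀⠀
⠀⠀⠀⠀⠀⠀⠀⠀⠀⠀⠀⠀
⠀⠀⠀⠀⠀⠀⠀⠀⠀⠀⠀⠀
⠀⠀⠀⠀⠀⠀⠀⠀⠀⠀⠀⠀

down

⠀⠀⠀⠀⠿⠿⠂⠿⠿⠀⠀⠀
⠀⠀⠀⠀⠿⠿⠂⠿⠿⠀⠀⠀
⠀⠀⠀⠀⠿⠿⠂⠿⠿⠀⠀⠀
⠀⠀⠀⠀⠂⠂⠂⠿⠿⠀⠀⠀
⠀⠀⠀⠀⠿⠿⠂⠿⠿⠀⠀⠀
⠀⠀⠀⠀⠂⠂⠂⠿⠿⠀⠀⠀
⠀⠀⠀⠀⠂⠂⣾⠿⠿⠀⠀⠀
⠀⠀⠀⠀⠂⠂⠂⠿⠿⠀⠀⠀
⠀⠀⠀⠀⠂⠂⠂⠿⠿⠀⠀⠀
⠀⠀⠀⠀⠀⠀⠀⠀⠀⠀⠀⠀
⠀⠀⠀⠀⠀⠀⠀⠀⠀⠀⠀⠀
⠀⠀⠀⠀⠀⠀⠀⠀⠀⠀⠀⠀

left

⠀⠀⠀⠀⠀⠿⠿⠂⠿⠿⠀⠀
⠀⠀⠀⠀⠀⠿⠿⠂⠿⠿⠀⠀
⠀⠀⠀⠀⠀⠿⠿⠂⠿⠿⠀⠀
⠀⠀⠀⠀⠀⠂⠂⠂⠿⠿⠀⠀
⠀⠀⠀⠀⠿⠿⠿⠂⠿⠿⠀⠀
⠀⠀⠀⠀⠂⠂⠂⠂⠿⠿⠀⠀
⠀⠀⠀⠀⠂⠂⣾⠂⠿⠿⠀⠀
⠀⠀⠀⠀⠂⠂⠂⠂⠿⠿⠀⠀
⠀⠀⠀⠀⠂⠂⠂⠂⠿⠿⠀⠀
⠀⠀⠀⠀⠀⠀⠀⠀⠀⠀⠀⠀
⠀⠀⠀⠀⠀⠀⠀⠀⠀⠀⠀⠀
⠀⠀⠀⠀⠀⠀⠀⠀⠀⠀⠀⠀

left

⠀⠀⠀⠀⠀⠀⠿⠿⠂⠿⠿⠀
⠀⠀⠀⠀⠀⠀⠿⠿⠂⠿⠿⠀
⠀⠀⠀⠀⠀⠀⠿⠿⠂⠿⠿⠀
⠀⠀⠀⠀⠀⠀⠂⠂⠂⠿⠿⠀
⠀⠀⠀⠀⠿⠿⠿⠿⠂⠿⠿⠀
⠀⠀⠀⠀⠂⠂⠂⠂⠂⠿⠿⠀
⠀⠀⠀⠀⠂⠂⣾⠂⠂⠿⠿⠀
⠀⠀⠀⠀⠂⠂⠂⠂⠂⠿⠿⠀
⠀⠀⠀⠀⠂⠂⠂⠂⠂⠿⠿⠀
⠀⠀⠀⠀⠀⠀⠀⠀⠀⠀⠀⠀
⠀⠀⠀⠀⠀⠀⠀⠀⠀⠀⠀⠀
⠀⠀⠀⠀⠀⠀⠀⠀⠀⠀⠀⠀

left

⠀⠀⠀⠀⠀⠀⠀⠿⠿⠂⠿⠿
⠀⠀⠀⠀⠀⠀⠀⠿⠿⠂⠿⠿
⠀⠀⠀⠀⠀⠀⠀⠿⠿⠂⠿⠿
⠀⠀⠀⠀⠀⠀⠀⠂⠂⠂⠿⠿
⠀⠀⠀⠀⠿⠿⠿⠿⠿⠂⠿⠿
⠀⠀⠀⠀⠂⠂⠂⠂⠂⠂⠿⠿
⠀⠀⠀⠀⠶⠂⣾⠂⠂⠂⠿⠿
⠀⠀⠀⠀⠂⠂⠂⠂⠂⠂⠿⠿
⠀⠀⠀⠀⠂⠂⠂⠂⠂⠂⠿⠿
⠀⠀⠀⠀⠀⠀⠀⠀⠀⠀⠀⠀
⠀⠀⠀⠀⠀⠀⠀⠀⠀⠀⠀⠀
⠀⠀⠀⠀⠀⠀⠀⠀⠀⠀⠀⠀

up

⠀⠀⠀⠀⠀⠀⠀⠿⠿⠂⠿⠿
⠀⠀⠀⠀⠀⠀⠀⠿⠿⠂⠿⠿
⠀⠀⠀⠀⠀⠀⠀⠿⠿⠂⠿⠿
⠀⠀⠀⠀⠀⠀⠀⠿⠿⠂⠿⠿
⠀⠀⠀⠀⠂⠂⠂⠂⠂⠂⠿⠿
⠀⠀⠀⠀⠿⠿⠿⠿⠿⠂⠿⠿
⠀⠀⠀⠀⠂⠂⣾⠂⠂⠂⠿⠿
⠀⠀⠀⠀⠶⠂⠂⠂⠂⠂⠿⠿
⠀⠀⠀⠀⠂⠂⠂⠂⠂⠂⠿⠿
⠀⠀⠀⠀⠂⠂⠂⠂⠂⠂⠿⠿
⠀⠀⠀⠀⠀⠀⠀⠀⠀⠀⠀⠀
⠀⠀⠀⠀⠀⠀⠀⠀⠀⠀⠀⠀

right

⠀⠀⠀⠀⠀⠀⠿⠿⠂⠿⠿⠀
⠀⠀⠀⠀⠀⠀⠿⠿⠂⠿⠿⠀
⠀⠀⠀⠀⠀⠀⠿⠿⠂⠿⠿⠀
⠀⠀⠀⠀⠀⠀⠿⠿⠂⠿⠿⠀
⠀⠀⠀⠂⠂⠂⠂⠂⠂⠿⠿⠀
⠀⠀⠀⠿⠿⠿⠿⠿⠂⠿⠿⠀
⠀⠀⠀⠂⠂⠂⣾⠂⠂⠿⠿⠀
⠀⠀⠀⠶⠂⠂⠂⠂⠂⠿⠿⠀
⠀⠀⠀⠂⠂⠂⠂⠂⠂⠿⠿⠀
⠀⠀⠀⠂⠂⠂⠂⠂⠂⠿⠿⠀
⠀⠀⠀⠀⠀⠀⠀⠀⠀⠀⠀⠀
⠀⠀⠀⠀⠀⠀⠀⠀⠀⠀⠀⠀

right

⠀⠀⠀⠀⠀⠿⠿⠂⠿⠿⠀⠀
⠀⠀⠀⠀⠀⠿⠿⠂⠿⠿⠀⠀
⠀⠀⠀⠀⠀⠿⠿⠂⠿⠿⠀⠀
⠀⠀⠀⠀⠀⠿⠿⠂⠿⠿⠀⠀
⠀⠀⠂⠂⠂⠂⠂⠂⠿⠿⠀⠀
⠀⠀⠿⠿⠿⠿⠿⠂⠿⠿⠀⠀
⠀⠀⠂⠂⠂⠂⣾⠂⠿⠿⠀⠀
⠀⠀⠶⠂⠂⠂⠂⠂⠿⠿⠀⠀
⠀⠀⠂⠂⠂⠂⠂⠂⠿⠿⠀⠀
⠀⠀⠂⠂⠂⠂⠂⠂⠿⠿⠀⠀
⠀⠀⠀⠀⠀⠀⠀⠀⠀⠀⠀⠀
⠀⠀⠀⠀⠀⠀⠀⠀⠀⠀⠀⠀

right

⠀⠀⠀⠀⠿⠿⠂⠿⠿⠀⠀⠀
⠀⠀⠀⠀⠿⠿⠂⠿⠿⠀⠀⠀
⠀⠀⠀⠀⠿⠿⠂⠿⠿⠀⠀⠀
⠀⠀⠀⠀⠿⠿⠂⠿⠿⠀⠀⠀
⠀⠂⠂⠂⠂⠂⠂⠿⠿⠀⠀⠀
⠀⠿⠿⠿⠿⠿⠂⠿⠿⠀⠀⠀
⠀⠂⠂⠂⠂⠂⣾⠿⠿⠀⠀⠀
⠀⠶⠂⠂⠂⠂⠂⠿⠿⠀⠀⠀
⠀⠂⠂⠂⠂⠂⠂⠿⠿⠀⠀⠀
⠀⠂⠂⠂⠂⠂⠂⠿⠿⠀⠀⠀
⠀⠀⠀⠀⠀⠀⠀⠀⠀⠀⠀⠀
⠀⠀⠀⠀⠀⠀⠀⠀⠀⠀⠀⠀

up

⠀⠀⠀⠀⠿⠿⠂⠿⠿⠿⠿⠀
⠀⠀⠀⠀⠿⠿⠂⠿⠿⠀⠀⠀
⠀⠀⠀⠀⠿⠿⠂⠿⠿⠀⠀⠀
⠀⠀⠀⠀⠿⠿⠂⠿⠿⠀⠀⠀
⠀⠀⠀⠀⠿⠿⠂⠿⠿⠀⠀⠀
⠀⠂⠂⠂⠂⠂⠂⠿⠿⠀⠀⠀
⠀⠿⠿⠿⠿⠿⣾⠿⠿⠀⠀⠀
⠀⠂⠂⠂⠂⠂⠂⠿⠿⠀⠀⠀
⠀⠶⠂⠂⠂⠂⠂⠿⠿⠀⠀⠀
⠀⠂⠂⠂⠂⠂⠂⠿⠿⠀⠀⠀
⠀⠂⠂⠂⠂⠂⠂⠿⠿⠀⠀⠀
⠀⠀⠀⠀⠀⠀⠀⠀⠀⠀⠀⠀

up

⠀⠀⠀⠀⠿⠿⠂⠿⠿⠿⠿⠀
⠀⠀⠀⠀⠿⠿⠂⠿⠿⠿⠿⠀
⠀⠀⠀⠀⠿⠿⠂⠿⠿⠀⠀⠀
⠀⠀⠀⠀⠿⠿⠂⠿⠿⠀⠀⠀
⠀⠀⠀⠀⠿⠿⠂⠿⠿⠀⠀⠀
⠀⠀⠀⠀⠿⠿⠂⠿⠿⠀⠀⠀
⠀⠂⠂⠂⠂⠂⣾⠿⠿⠀⠀⠀
⠀⠿⠿⠿⠿⠿⠂⠿⠿⠀⠀⠀
⠀⠂⠂⠂⠂⠂⠂⠿⠿⠀⠀⠀
⠀⠶⠂⠂⠂⠂⠂⠿⠿⠀⠀⠀
⠀⠂⠂⠂⠂⠂⠂⠿⠿⠀⠀⠀
⠀⠂⠂⠂⠂⠂⠂⠿⠿⠀⠀⠀

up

⠀⠀⠀⠀⠂⠂⠂⠂⠂⠿⠿⠀
⠀⠀⠀⠀⠿⠿⠂⠿⠿⠿⠿⠀
⠀⠀⠀⠀⠿⠿⠂⠿⠿⠿⠿⠀
⠀⠀⠀⠀⠿⠿⠂⠿⠿⠀⠀⠀
⠀⠀⠀⠀⠿⠿⠂⠿⠿⠀⠀⠀
⠀⠀⠀⠀⠿⠿⠂⠿⠿⠀⠀⠀
⠀⠀⠀⠀⠿⠿⣾⠿⠿⠀⠀⠀
⠀⠂⠂⠂⠂⠂⠂⠿⠿⠀⠀⠀
⠀⠿⠿⠿⠿⠿⠂⠿⠿⠀⠀⠀
⠀⠂⠂⠂⠂⠂⠂⠿⠿⠀⠀⠀
⠀⠶⠂⠂⠂⠂⠂⠿⠿⠀⠀⠀
⠀⠂⠂⠂⠂⠂⠂⠿⠿⠀⠀⠀

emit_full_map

⠀⠀⠀⠀⠀⠂⠿⠿⠿⠿
⠀⠀⠀⠀⠀⠛⠂⠂⠿⠿
⠀⠀⠀⠂⠂⠂⠂⠂⠿⠿
⠀⠀⠀⠂⠂⠂⠂⠂⠿⠿
⠀⠀⠀⠂⠂⠂⠂⠂⠿⠿
⠀⠀⠀⠿⠿⠂⠿⠿⠿⠿
⠀⠀⠀⠿⠿⠂⠿⠿⠿⠿
⠀⠀⠀⠿⠿⠂⠿⠿⠀⠀
⠀⠀⠀⠿⠿⠂⠿⠿⠀⠀
⠀⠀⠀⠿⠿⠂⠿⠿⠀⠀
⠀⠀⠀⠿⠿⣾⠿⠿⠀⠀
⠂⠂⠂⠂⠂⠂⠿⠿⠀⠀
⠿⠿⠿⠿⠿⠂⠿⠿⠀⠀
⠂⠂⠂⠂⠂⠂⠿⠿⠀⠀
⠶⠂⠂⠂⠂⠂⠿⠿⠀⠀
⠂⠂⠂⠂⠂⠂⠿⠿⠀⠀
⠂⠂⠂⠂⠂⠂⠿⠿⠀⠀
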